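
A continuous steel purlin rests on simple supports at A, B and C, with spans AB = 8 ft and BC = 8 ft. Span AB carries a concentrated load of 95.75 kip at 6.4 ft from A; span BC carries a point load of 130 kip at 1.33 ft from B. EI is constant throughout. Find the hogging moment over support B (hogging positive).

Release continuity at B by inserting a hinge; the redundant is the internal moment M_B. The primary structure is two simply-supported spans AB and BC.
End slopes at the hinge B, treating each span as simply supported:
  span AB: point load 95.75 at a = 6.4: Pab(L + a)/(6LEI) = 294.1/EI
  span BC: point load 130 at a = 1.33: Pab(L + b)/(6LEI) = 352.5/EI
  relative rotation θ_0 = (294.1 + 352.5)/EI = 646.6/EI
A unit hogging moment at B produces rotation L₁/(3EI) + L₂/(3EI) = 5.333/EI.
Slope continuity at B: θ_0 = M_B·5.333/EI, so M_B = 646.6/5.333 = 121.2 kip·ft (hogging).

M_B = 121.2 kip·ft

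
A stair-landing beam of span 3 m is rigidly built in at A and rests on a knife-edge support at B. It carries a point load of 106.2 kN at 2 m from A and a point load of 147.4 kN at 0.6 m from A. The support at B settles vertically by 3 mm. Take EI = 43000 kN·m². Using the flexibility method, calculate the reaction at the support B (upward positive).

Release the roller at B. Primary structure: cantilever fixed at A.
Primary-structure tip deflection at B by superposition:
  point load 106.2 at a = 2: Pa²(3L − a)/(6EI) = 495.6/EI
  point load 147.4 at a = 0.6: Pa²(3L − a)/(6EI) = 74.29/EI
  δ_0 = 569.9/EI
Flexibility coefficient — unit upward force at B: δ_{BB} = L³/(3EI) = 9/EI.
With EI = 43000 kN·m²: δ_0 = 0.013253 m and δ_{BB} = 0.000209 m/kN.
Compatibility — the beam at B must follow the support down by 0.003 m: δ_0 − R_B·δ_{BB} = 0.003, so R_B = (0.013253 − 0.003)/0.000209 = 48.99 kN.

R_B = 48.99 kN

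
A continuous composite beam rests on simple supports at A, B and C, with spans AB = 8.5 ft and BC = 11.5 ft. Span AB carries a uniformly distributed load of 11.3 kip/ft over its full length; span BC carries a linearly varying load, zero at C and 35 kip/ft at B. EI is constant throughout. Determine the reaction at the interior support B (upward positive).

Release continuity at B by inserting a hinge; the redundant is the internal moment M_B. The primary structure is two simply-supported spans AB and BC.
Discontinuity in slope at B on the released structure — sum the simple-span end rotations:
  span AB: UDL 11.3: wL³/(24EI) = 289.2/EI
  span BC: triangular load, peak 35: w₀L³/(45EI) = 1183/EI
  relative rotation θ_0 = (289.2 + 1183)/EI = 1472/EI
A unit hogging moment at B produces rotation L₁/(3EI) + L₂/(3EI) = 6.667/EI.
Compatibility: M_B·(L₁+L₂)/(3EI) = θ_0, giving M_B = 220.8 kip·ft (hogging).
Span AB, ΣM about A with M_B applied at B: R_B^{AB}·8.5 = 408.2 + 220.8, so R_B^{AB} = 74 kip and R_A = 96.05 − 74 = 22.05 kip.
Span BC, ΣM about C: R_B^{BC}·11.5 = 1543 + 220.8, so R_B^{BC} = 153.4 kip and R_C = 201.2 − 153.4 = 47.88 kip.
R_B = 74 + 153.4 = 227.4 kip.

R_B = 227.4 kip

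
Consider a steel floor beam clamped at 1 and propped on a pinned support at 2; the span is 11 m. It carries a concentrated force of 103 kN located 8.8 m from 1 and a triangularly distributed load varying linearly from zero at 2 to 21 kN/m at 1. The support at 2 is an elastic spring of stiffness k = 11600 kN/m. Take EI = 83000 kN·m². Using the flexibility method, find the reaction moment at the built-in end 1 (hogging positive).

Take the reaction at 2 as the redundant and release it; the primary structure is a cantilever fixed at 1.
Free-end deflection of the primary structure under the applied loading (downward +):
  point load 103 at a = 8.8: Pa²(3L − a)/(6EI) = 32171/EI
  triangular load, peak 21 at the fixed end: w₀L⁴/(30EI) = 10249/EI
  δ_0 = 42420/EI
Tip deflection under a unit load at 2: L³/(3EI) = 443.7/EI.
With EI = 83000 kN·m²: δ_0 = 0.51108 m and δ_{22} = 0.005345 m/kN.
Compatibility — the spring shortens by R_2/k under the reaction it provides: δ_0 − R_2·δ_{22} = R_2/k. With 1/k = 0.000086 m/kN, R_2 = δ_0 / (δ_{22} + 1/k) = 0.51108 / (0.005345 + 0.000086) = 94.09 kN.
Moment equilibrium about 1: M_1 = Σ(load moments about 1) − R_2·L = 1330 − 94.09×11 = 294.9 kN·m.

M_1 = 294.9 kN·m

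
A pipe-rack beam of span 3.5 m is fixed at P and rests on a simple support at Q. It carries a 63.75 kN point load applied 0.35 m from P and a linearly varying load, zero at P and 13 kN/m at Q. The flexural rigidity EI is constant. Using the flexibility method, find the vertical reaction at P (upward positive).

Take the reaction at Q as the redundant and release it; the primary structure is a cantilever fixed at P.
Downward deflection at the released point Q due to the loads:
  point load 63.75 at a = 0.35: Pa²(3L − a)/(6EI) = 13.21/EI
  triangular load, peak 13 at the free end: 11w₀L⁴/(120EI) = 178.8/EI
  δ_0 = 192/EI
Flexibility coefficient — unit upward force at Q: δ_{QQ} = L³/(3EI) = 14.29/EI.
The prop prevents deflection at Q: R_Q = δ_0/δ_{QQ} = 192/14.29 = 13.44 kN.
Vertical equilibrium: R_P = ΣP − R_Q = 86.5 − 13.44 = 73.06 kN.

R_P = 73.06 kN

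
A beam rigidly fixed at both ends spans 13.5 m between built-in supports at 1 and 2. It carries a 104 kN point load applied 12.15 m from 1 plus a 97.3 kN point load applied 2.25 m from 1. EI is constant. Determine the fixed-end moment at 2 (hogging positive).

M_2 = 144.1 kN·m

Release both end moments; the primary structure is a simply-supported span 12 with redundants M_1 and M_2.
Simple-span end rotations at 1 and 2 under the given loads:
  at 1: point load 104 at a = 12.15: Pab(L + b)/(6LEI) = 312.7/EI
  at 2: point load 104 at a = 12.15: Pab(L + a)/(6LEI) = 540.2/EI
  at 1: point load 97.3 at a = 2.25: Pab(L + b)/(6LEI) = 752.6/EI
  at 2: point load 97.3 at a = 2.25: Pab(L + a)/(6LEI) = 478.9/EI
  θ_10 = 1065/EI,  θ_20 = 1019/EI
Flexibility coefficients: a unit moment at one end gives L/(3EI) there and L/(6EI) at the far end, so f₁₁ = f₂₂ = 4.5/EI and f₁₂ = f₂₁ = 2.25/EI.
Compatibility — zero rotation at each built-in end:
  4.5 M_1 + 2.25 M_2 = 1065
  2.25 M_1 + 4.5 M_2 = 1019
Solving the pair gives M_1 = 164.7 kN·m and M_2 = 144.1 kN·m (hogging).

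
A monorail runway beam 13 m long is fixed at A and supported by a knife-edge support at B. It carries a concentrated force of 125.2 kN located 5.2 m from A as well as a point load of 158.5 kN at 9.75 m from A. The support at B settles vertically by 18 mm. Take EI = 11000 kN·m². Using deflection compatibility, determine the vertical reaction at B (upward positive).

R_B = 126.1 kN

Release the roller at B. Primary structure: cantilever fixed at A.
Primary-structure tip deflection at B by superposition:
  point load 125.2 at a = 5.2: Pa²(3L − a)/(6EI) = 19071/EI
  point load 158.5 at a = 9.75: Pa²(3L − a)/(6EI) = 73454/EI
  δ_0 = 92525/EI
Tip deflection under a unit load at B: L³/(3EI) = 732.3/EI.
With EI = 11000 kN·m²: δ_0 = 8.4113 m and δ_{BB} = 0.066576 m/kN.
Compatibility — the beam at B must follow the support down by 0.018 m: δ_0 − R_B·δ_{BB} = 0.018, so R_B = (8.4113 − 0.018)/0.066576 = 126.1 kN.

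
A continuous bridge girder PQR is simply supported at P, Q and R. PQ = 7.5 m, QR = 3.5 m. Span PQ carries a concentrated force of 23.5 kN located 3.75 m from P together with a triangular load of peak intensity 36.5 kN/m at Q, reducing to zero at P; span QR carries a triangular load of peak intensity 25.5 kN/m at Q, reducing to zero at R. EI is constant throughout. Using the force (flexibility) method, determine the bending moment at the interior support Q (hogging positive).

M_Q = 122.5 kN·m

Insert a hinge at Q; M_Q is the redundant, and each span becomes simply supported.
Rotations at Q on the released spans (each span's end-slope, ×1/EI):
  span PQ: point load 23.5 at a = 3.75: Pab(L + a)/(6LEI) = 82.62/EI
  span PQ: triangular load, peak 36.5: w₀L³/(45EI) = 342.2/EI
  span QR: triangular load, peak 25.5: w₀L³/(45EI) = 24.3/EI
  relative rotation θ_0 = (424.8 + 24.3)/EI = 449.1/EI
A unit hogging moment at Q produces rotation L₁/(3EI) + L₂/(3EI) = 3.667/EI.
Compatibility: M_Q·(L₁+L₂)/(3EI) = θ_0, giving M_Q = 122.5 kN·m (hogging).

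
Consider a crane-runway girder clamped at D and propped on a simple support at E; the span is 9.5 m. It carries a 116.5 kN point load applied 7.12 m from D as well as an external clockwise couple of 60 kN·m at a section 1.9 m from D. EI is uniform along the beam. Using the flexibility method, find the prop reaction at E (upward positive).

R_E = 77.05 kN

Remove the prop at E; the released (primary) structure is a cantilever built in at D.
Free-end deflection of the primary structure under the applied loading (downward +):
  point load 116.5 at a = 7.12: Pa²(3L − a)/(6EI) = 21045/EI
  clockwise couple 60 at a = 1.9: M₀a(2L − a)/(2EI) = 974.7/EI
  δ_0 = 22019/EI
Flexibility coefficient — unit upward force at E: δ_{EE} = L³/(3EI) = 285.8/EI.
The prop prevents deflection at E: R_E = δ_0/δ_{EE} = 22019/285.8 = 77.05 kN.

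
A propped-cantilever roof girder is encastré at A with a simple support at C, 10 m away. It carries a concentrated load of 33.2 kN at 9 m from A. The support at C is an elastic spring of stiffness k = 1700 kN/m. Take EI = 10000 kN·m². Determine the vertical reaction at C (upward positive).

Choose R_C as the redundant. The primary structure is the cantilever fixed at A.
Deflection at C on the released cantilever, summing each load's contribution:
  point load 33.2 at a = 9: Pa²(3L − a)/(6EI) = 9412/EI
Tip deflection under a unit load at C: L³/(3EI) = 333.3/EI.
With EI = 10000 kN·m²: δ_0 = 0.94122 m and δ_{CC} = 0.033333 m/kN.
Compatibility — the spring shortens by R_C/k under the reaction it provides: δ_0 − R_C·δ_{CC} = R_C/k. With 1/k = 0.000588 m/kN, R_C = δ_0 / (δ_{CC} + 1/k) = 0.94122 / (0.033333 + 0.000588) = 27.75 kN.

R_C = 27.75 kN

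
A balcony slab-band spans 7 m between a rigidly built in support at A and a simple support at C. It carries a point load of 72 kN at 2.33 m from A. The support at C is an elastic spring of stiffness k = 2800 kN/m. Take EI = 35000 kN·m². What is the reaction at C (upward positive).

Release the roller at C. Primary structure: cantilever fixed at A.
Primary-structure tip deflection at C by superposition:
  point load 72 at a = 2.33: Pa²(3L − a)/(6EI) = 1216/EI
Tip deflection under a unit load at C: L³/(3EI) = 114.3/EI.
With EI = 35000 kN·m²: δ_0 = 0.034751 m and δ_{CC} = 0.003267 m/kN.
Compatibility — the spring shortens by R_C/k under the reaction it provides: δ_0 − R_C·δ_{CC} = R_C/k. With 1/k = 0.000357 m/kN, R_C = δ_0 / (δ_{CC} + 1/k) = 0.034751 / (0.003267 + 0.000357) = 9.59 kN.

R_C = 9.59 kN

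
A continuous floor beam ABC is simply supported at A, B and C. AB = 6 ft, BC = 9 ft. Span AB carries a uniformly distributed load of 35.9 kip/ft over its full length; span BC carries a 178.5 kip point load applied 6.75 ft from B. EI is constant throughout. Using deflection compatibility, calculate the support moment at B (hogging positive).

M_B = 177.6 kip·ft

Insert a hinge at B; M_B is the redundant, and each span becomes simply supported.
Discontinuity in slope at B on the released structure — sum the simple-span end rotations:
  span AB: UDL 35.9: wL³/(24EI) = 323.1/EI
  span BC: point load 178.5 at a = 6.75: Pab(L + b)/(6LEI) = 564.8/EI
  relative rotation θ_0 = (323.1 + 564.8)/EI = 887.9/EI
A unit hogging moment at B produces rotation L₁/(3EI) + L₂/(3EI) = 5/EI.
Slope continuity at B: θ_0 = M_B·5/EI, so M_B = 887.9/5 = 177.6 kip·ft (hogging).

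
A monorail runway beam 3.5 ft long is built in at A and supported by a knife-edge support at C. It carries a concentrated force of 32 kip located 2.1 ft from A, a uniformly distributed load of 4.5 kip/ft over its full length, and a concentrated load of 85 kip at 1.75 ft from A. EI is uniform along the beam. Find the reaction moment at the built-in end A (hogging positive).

Choose R_C as the redundant. The primary structure is the cantilever fixed at A.
Primary-structure tip deflection at C by superposition:
  point load 32 at a = 2.1: Pa²(3L − a)/(6EI) = 197.6/EI
  UDL 4.5: wL⁴/(8EI) = 84.41/EI
  point load 85 at a = 1.75: Pa²(3L − a)/(6EI) = 379.6/EI
  δ_0 = 661.6/EI
Flexibility coefficient — unit upward force at C: δ_{CC} = L³/(3EI) = 14.29/EI.
The prop prevents deflection at C: R_C = δ_0/δ_{CC} = 661.6/14.29 = 46.29 kip.
Moment equilibrium about A: M_A = Σ(load moments about A) − R_C·L = 243.5 − 46.29×3.5 = 81.49 kip·ft.

M_A = 81.49 kip·ft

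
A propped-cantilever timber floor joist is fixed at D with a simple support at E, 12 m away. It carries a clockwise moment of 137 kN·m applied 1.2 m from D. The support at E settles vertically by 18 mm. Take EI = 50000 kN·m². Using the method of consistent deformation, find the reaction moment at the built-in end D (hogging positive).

M_D = 116.7 kN·m

Take the reaction at E as the redundant and release it; the primary structure is a cantilever fixed at D.
Primary-structure tip deflection at E by superposition:
  clockwise couple 137 at a = 1.2: M₀a(2L − a)/(2EI) = 1874/EI
Tip deflection under a unit load at E: L³/(3EI) = 576/EI.
With EI = 50000 kN·m²: δ_0 = 0.037483 m and δ_{EE} = 0.01152 m/kN.
Compatibility — the beam at E must follow the support down by 0.018 m: δ_0 − R_E·δ_{EE} = 0.018, so R_E = (0.037483 − 0.018)/0.01152 = 1.691 kN.
Moment equilibrium about D: M_D = Σ(load moments about D) − R_E·L = 137 − 1.691×12 = 116.7 kN·m.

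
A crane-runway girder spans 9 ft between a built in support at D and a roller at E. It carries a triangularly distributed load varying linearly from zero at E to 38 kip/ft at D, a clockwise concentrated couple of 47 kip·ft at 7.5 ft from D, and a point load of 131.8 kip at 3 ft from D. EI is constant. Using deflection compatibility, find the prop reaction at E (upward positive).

Release the roller at E. Primary structure: cantilever fixed at D.
Primary-structure tip deflection at E by superposition:
  triangular load, peak 38 at the fixed end: w₀L⁴/(30EI) = 8311/EI
  clockwise couple 47 at a = 7.5: M₀a(2L − a)/(2EI) = 1851/EI
  point load 131.8 at a = 3: Pa²(3L − a)/(6EI) = 4745/EI
  δ_0 = 14906/EI
Tip deflection under a unit load at E: L³/(3EI) = 243/EI.
Compatibility at E: δ_0 − R_E·δ_{EE} = 0, so R_E = 14906/243 = 61.34 kip.

R_E = 61.34 kip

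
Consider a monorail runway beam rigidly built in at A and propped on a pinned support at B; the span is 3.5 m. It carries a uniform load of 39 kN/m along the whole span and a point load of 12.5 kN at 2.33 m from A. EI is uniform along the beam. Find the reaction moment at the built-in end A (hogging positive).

M_A = 66.21 kN·m

Remove the prop at B; the released (primary) structure is a cantilever built in at A.
Primary-structure tip deflection at B by superposition:
  UDL 39: wL⁴/(8EI) = 731.6/EI
  point load 12.5 at a = 2.33: Pa²(3L − a)/(6EI) = 92.4/EI
  δ_0 = 824/EI
Tip deflection under a unit load at B: L³/(3EI) = 14.29/EI.
The prop prevents deflection at B: R_B = δ_0/δ_{BB} = 824/14.29 = 57.65 kN.
Moment equilibrium about A: M_A = Σ(load moments about A) − R_B·L = 268 − 57.65×3.5 = 66.21 kN·m.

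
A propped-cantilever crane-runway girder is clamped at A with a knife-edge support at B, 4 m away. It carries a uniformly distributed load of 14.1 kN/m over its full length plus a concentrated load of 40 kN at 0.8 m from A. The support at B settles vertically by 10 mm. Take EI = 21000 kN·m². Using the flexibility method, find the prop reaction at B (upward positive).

R_B = 13.55 kN

Remove the prop at B; the released (primary) structure is a cantilever built in at A.
Downward deflection at the released point B due to the loads:
  UDL 14.1: wL⁴/(8EI) = 451.2/EI
  point load 40 at a = 0.8: Pa²(3L − a)/(6EI) = 47.79/EI
  δ_0 = 499/EI
Flexibility coefficient — unit upward force at B: δ_{BB} = L³/(3EI) = 21.33/EI.
With EI = 21000 kN·m²: δ_0 = 0.023761 m and δ_{BB} = 0.001016 m/kN.
Compatibility — the beam at B must follow the support down by 0.01 m: δ_0 − R_B·δ_{BB} = 0.01, so R_B = (0.023761 − 0.01)/0.001016 = 13.55 kN.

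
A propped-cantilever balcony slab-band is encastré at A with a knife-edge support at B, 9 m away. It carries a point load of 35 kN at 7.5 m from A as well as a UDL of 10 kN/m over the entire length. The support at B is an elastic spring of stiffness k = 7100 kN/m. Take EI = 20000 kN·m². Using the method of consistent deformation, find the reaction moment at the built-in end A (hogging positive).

Release the roller at B. Primary structure: cantilever fixed at A.
Free-end deflection of the primary structure under the applied loading (downward +):
  point load 35 at a = 7.5: Pa²(3L − a)/(6EI) = 6398/EI
  UDL 10: wL⁴/(8EI) = 8201/EI
  δ_0 = 14600/EI
Flexibility coefficient — unit upward force at B: δ_{BB} = L³/(3EI) = 243/EI.
With EI = 20000 kN·m²: δ_0 = 0.72998 m and δ_{BB} = 0.01215 m/kN.
Compatibility — the spring shortens by R_B/k under the reaction it provides: δ_0 − R_B·δ_{BB} = R_B/k. With 1/k = 0.000141 m/kN, R_B = δ_0 / (δ_{BB} + 1/k) = 0.72998 / (0.01215 + 0.000141) = 59.39 kN.
Moment equilibrium about A: M_A = Σ(load moments about A) − R_B·L = 667.5 − 59.39×9 = 133 kN·m.

M_A = 133 kN·m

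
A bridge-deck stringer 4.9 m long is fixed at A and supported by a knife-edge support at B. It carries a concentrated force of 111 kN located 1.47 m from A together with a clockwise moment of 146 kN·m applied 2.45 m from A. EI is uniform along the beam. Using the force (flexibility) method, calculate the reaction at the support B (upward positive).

R_B = 47.01 kN

Choose R_B as the redundant. The primary structure is the cantilever fixed at A.
Free-end deflection of the primary structure under the applied loading (downward +):
  point load 111 at a = 1.47: Pa²(3L − a)/(6EI) = 528.9/EI
  clockwise couple 146 at a = 2.45: M₀a(2L − a)/(2EI) = 1315/EI
  δ_0 = 1843/EI
Flexibility coefficient — unit upward force at B: δ_{BB} = L³/(3EI) = 39.22/EI.
Compatibility at B: δ_0 − R_B·δ_{BB} = 0, so R_B = 1843/39.22 = 47.01 kN.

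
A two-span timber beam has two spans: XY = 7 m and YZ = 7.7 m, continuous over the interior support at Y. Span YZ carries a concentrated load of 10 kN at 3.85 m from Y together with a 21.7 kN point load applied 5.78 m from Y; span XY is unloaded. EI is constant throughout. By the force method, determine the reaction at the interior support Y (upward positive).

Take M_Y as the redundant. Released structure: two simple spans XY and YZ with a hinge at Y.
Discontinuity in slope at Y on the released structure — sum the simple-span end rotations:
  span YZ: point load 10 at a = 3.85: Pab(L + b)/(6LEI) = 37.06/EI
  span YZ: point load 21.7 at a = 5.78: Pab(L + b)/(6LEI) = 50.14/EI
  relative rotation θ_0 = (0 + 87.2)/EI = 87.2/EI
A unit hogging moment at Y produces rotation L₁/(3EI) + L₂/(3EI) = 4.9/EI.
Compatibility: M_Y·(L₁+L₂)/(3EI) = θ_0, giving M_Y = 17.8 kN·m (hogging).
Span XY, ΣM about X with M_Y applied at Y: R_Y^{XY}·7 = 0 + 17.8, so R_Y^{XY} = 2.542 kN and R_X = 0 − 2.542 = -2.542 kN.
Span YZ, ΣM about Z: R_Y^{YZ}·7.7 = 80.16 + 17.8, so R_Y^{YZ} = 12.72 kN and R_Z = 31.7 − 12.72 = 18.98 kN.
R_Y = 2.542 + 12.72 = 15.26 kN.

R_Y = 15.26 kN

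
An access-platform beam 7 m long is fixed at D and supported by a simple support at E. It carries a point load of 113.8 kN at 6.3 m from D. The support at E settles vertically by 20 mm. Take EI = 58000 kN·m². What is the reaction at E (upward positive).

Remove the prop at E; the released (primary) structure is a cantilever built in at D.
Primary-structure tip deflection at E by superposition:
  point load 113.8 at a = 6.3: Pa²(3L − a)/(6EI) = 11066/EI
Tip deflection under a unit load at E: L³/(3EI) = 114.3/EI.
With EI = 58000 kN·m²: δ_0 = 0.19079 m and δ_{EE} = 0.001971 m/kN.
Compatibility — the beam at E must follow the support down by 0.02 m: δ_0 − R_E·δ_{EE} = 0.02, so R_E = (0.19079 − 0.02)/0.001971 = 86.64 kN.

R_E = 86.64 kN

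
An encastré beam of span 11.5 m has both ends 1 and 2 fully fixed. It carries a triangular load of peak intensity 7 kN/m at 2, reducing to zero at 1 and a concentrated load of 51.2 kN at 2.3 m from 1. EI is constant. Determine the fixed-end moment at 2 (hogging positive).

Take the two fixed-end moments M_1, M_2 as redundants; the released structure is the simple span 12.
On the primary (simply-supported) span, the end slopes from the loading are:
  at 1: triangular load, peak 7: 7w₀L³/(360EI) = 207/EI
  at 2: triangular load, peak 7: w₀L³/(45EI) = 236.6/EI
  at 1: point load 51.2 at a = 2.3: Pab(L + b)/(6LEI) = 325/EI
  at 2: point load 51.2 at a = 2.3: Pab(L + a)/(6LEI) = 216.7/EI
  θ_10 = 532/EI,  θ_20 = 453.3/EI
Flexibility coefficients: a unit moment at one end gives L/(3EI) there and L/(6EI) at the far end, so f₁₁ = f₂₂ = 3.833/EI and f₁₂ = f₂₁ = 1.917/EI.
Compatibility — zero rotation at each built-in end:
  3.833 M_1 + 1.917 M_2 = 532
  1.917 M_1 + 3.833 M_2 = 453.3
Solving the pair gives M_1 = 106.2 kN·m and M_2 = 65.13 kN·m (hogging).

M_2 = 65.13 kN·m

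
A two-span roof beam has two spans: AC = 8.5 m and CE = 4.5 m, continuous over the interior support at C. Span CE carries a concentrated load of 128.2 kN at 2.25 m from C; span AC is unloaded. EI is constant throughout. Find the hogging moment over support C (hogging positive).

M_C = 37.44 kN·m

Release continuity at C by inserting a hinge; the redundant is the internal moment M_C. The primary structure is two simply-supported spans AC and CE.
Rotations at C on the released spans (each span's end-slope, ×1/EI):
  span CE: point load 128.2 at a = 2.25: Pab(L + b)/(6LEI) = 162.3/EI
  relative rotation θ_0 = (0 + 162.3)/EI = 162.3/EI
A unit hogging moment at C produces rotation L₁/(3EI) + L₂/(3EI) = 4.333/EI.
Compatibility: M_C·(L₁+L₂)/(3EI) = θ_0, giving M_C = 37.44 kN·m (hogging).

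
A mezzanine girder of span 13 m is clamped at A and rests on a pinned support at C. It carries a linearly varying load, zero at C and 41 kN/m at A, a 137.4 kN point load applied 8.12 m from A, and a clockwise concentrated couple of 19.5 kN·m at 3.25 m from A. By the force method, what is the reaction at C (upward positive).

R_C = 118 kN

Choose R_C as the redundant. The primary structure is the cantilever fixed at A.
Free-end deflection of the primary structure under the applied loading (downward +):
  triangular load, peak 41 at the fixed end: w₀L⁴/(30EI) = 39033/EI
  point load 137.4 at a = 8.12: Pa²(3L − a)/(6EI) = 46626/EI
  clockwise couple 19.5 at a = 3.25: M₀a(2L − a)/(2EI) = 720.9/EI
  δ_0 = 86380/EI
Tip deflection under a unit load at C: L³/(3EI) = 732.3/EI.
Compatibility at C: δ_0 − R_C·δ_{CC} = 0, so R_C = 86380/732.3 = 118 kN.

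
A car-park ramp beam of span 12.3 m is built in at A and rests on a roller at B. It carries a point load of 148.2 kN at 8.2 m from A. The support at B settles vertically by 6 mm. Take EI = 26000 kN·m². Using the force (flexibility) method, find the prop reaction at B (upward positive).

Remove the prop at B; the released (primary) structure is a cantilever built in at A.
Deflection at B on the released cantilever, summing each load's contribution:
  point load 148.2 at a = 8.2: Pa²(3L − a)/(6EI) = 47666/EI
Flexibility coefficient — unit upward force at B: δ_{BB} = L³/(3EI) = 620.3/EI.
With EI = 26000 kN·m²: δ_0 = 1.8333 m and δ_{BB} = 0.023857 m/kN.
Compatibility — the beam at B must follow the support down by 0.006 m: δ_0 − R_B·δ_{BB} = 0.006, so R_B = (1.8333 − 0.006)/0.023857 = 76.59 kN.

R_B = 76.59 kN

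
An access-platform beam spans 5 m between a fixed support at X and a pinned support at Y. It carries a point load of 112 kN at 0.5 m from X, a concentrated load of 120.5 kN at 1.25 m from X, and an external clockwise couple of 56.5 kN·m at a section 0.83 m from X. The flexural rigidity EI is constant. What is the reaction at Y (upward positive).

Take the reaction at Y as the redundant and release it; the primary structure is a cantilever fixed at X.
Downward deflection at the released point Y due to the loads:
  point load 112 at a = 0.5: Pa²(3L − a)/(6EI) = 67.67/EI
  point load 120.5 at a = 1.25: Pa²(3L − a)/(6EI) = 431.5/EI
  clockwise couple 56.5 at a = 0.83: M₀a(2L − a)/(2EI) = 215/EI
  δ_0 = 714.2/EI
Flexibility coefficient — unit upward force at Y: δ_{YY} = L³/(3EI) = 41.67/EI.
Compatibility at Y: δ_0 − R_Y·δ_{YY} = 0, so R_Y = 714.2/41.67 = 17.14 kN.

R_Y = 17.14 kN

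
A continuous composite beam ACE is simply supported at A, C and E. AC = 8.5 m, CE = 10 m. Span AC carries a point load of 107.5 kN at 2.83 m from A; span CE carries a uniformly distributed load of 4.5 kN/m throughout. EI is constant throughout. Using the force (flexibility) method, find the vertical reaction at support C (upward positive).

R_C = 78.43 kN

Take M_C as the redundant. Released structure: two simple spans AC and CE with a hinge at C.
Discontinuity in slope at C on the released structure — sum the simple-span end rotations:
  span AC: point load 107.5 at a = 2.83: Pab(L + a)/(6LEI) = 383.2/EI
  span CE: UDL 4.5: wL³/(24EI) = 187.5/EI
  relative rotation θ_0 = (383.2 + 187.5)/EI = 570.7/EI
A unit hogging moment at C produces rotation L₁/(3EI) + L₂/(3EI) = 6.167/EI.
Compatibility: M_C·(L₁+L₂)/(3EI) = θ_0, giving M_C = 92.55 kN·m (hogging).
Span AC, ΣM about A with M_C applied at C: R_C^{AC}·8.5 = 304.2 + 92.55, so R_C^{AC} = 46.68 kN and R_A = 107.5 − 46.68 = 60.82 kN.
Span CE, ΣM about E: R_C^{CE}·10 = 225 + 92.55, so R_C^{CE} = 31.75 kN and R_E = 45 − 31.75 = 13.25 kN.
R_C = 46.68 + 31.75 = 78.43 kN.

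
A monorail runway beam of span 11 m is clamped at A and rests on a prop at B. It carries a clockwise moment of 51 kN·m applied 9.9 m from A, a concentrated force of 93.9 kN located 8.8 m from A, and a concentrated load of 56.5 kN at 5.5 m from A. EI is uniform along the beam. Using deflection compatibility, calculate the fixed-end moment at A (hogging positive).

Release the roller at B. Primary structure: cantilever fixed at A.
Deflection at B on the released cantilever, summing each load's contribution:
  clockwise couple 51 at a = 9.9: M₀a(2L − a)/(2EI) = 3055/EI
  point load 93.9 at a = 8.8: Pa²(3L − a)/(6EI) = 29329/EI
  point load 56.5 at a = 5.5: Pa²(3L − a)/(6EI) = 7833/EI
  δ_0 = 40217/EI
Flexibility coefficient — unit upward force at B: δ_{BB} = L³/(3EI) = 443.7/EI.
The prop prevents deflection at B: R_B = δ_0/δ_{BB} = 40217/443.7 = 90.65 kN.
Moment equilibrium about A: M_A = Σ(load moments about A) − R_B·L = 1188 − 90.65×11 = 191 kN·m.

M_A = 191 kN·m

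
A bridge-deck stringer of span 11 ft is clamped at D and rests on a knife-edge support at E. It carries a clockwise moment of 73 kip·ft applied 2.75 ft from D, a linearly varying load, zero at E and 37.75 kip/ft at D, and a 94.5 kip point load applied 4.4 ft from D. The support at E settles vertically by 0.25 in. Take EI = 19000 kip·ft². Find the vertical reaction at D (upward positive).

R_D = 237.5 kip

Choose R_E as the redundant. The primary structure is the cantilever fixed at D.
Downward deflection at the released point E due to the loads:
  clockwise couple 73 at a = 2.75: M₀a(2L − a)/(2EI) = 1932/EI
  triangular load, peak 37.75 at the fixed end: w₀L⁴/(30EI) = 18423/EI
  point load 94.5 at a = 4.4: Pa²(3L − a)/(6EI) = 8721/EI
  δ_0 = 29076/EI
Flexibility coefficient — unit upward force at E: δ_{EE} = L³/(3EI) = 443.7/EI.
With EI = 19000 kip·ft²: δ_0 = 1.5303 ft and δ_{EE} = 0.023351 ft/kip.
Compatibility — the beam at E must follow the support down by 0.02083 ft: δ_0 − R_E·δ_{EE} = 0.02083, so R_E = (1.5303 − 0.02083)/0.023351 = 64.64 kip.
Vertical equilibrium: R_D = ΣP − R_E = 302.1 − 64.64 = 237.5 kip.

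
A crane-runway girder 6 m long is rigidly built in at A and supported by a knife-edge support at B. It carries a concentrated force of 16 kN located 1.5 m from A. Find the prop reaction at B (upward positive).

R_B = 1.375 kN

Take the reaction at B as the redundant and release it; the primary structure is a cantilever fixed at A.
Deflection at B on the released cantilever, summing each load's contribution:
  point load 16 at a = 1.5: Pa²(3L − a)/(6EI) = 99/EI
Flexibility coefficient — unit upward force at B: δ_{BB} = L³/(3EI) = 72/EI.
Compatibility at B: δ_0 − R_B·δ_{BB} = 0, so R_B = 99/72 = 1.375 kN.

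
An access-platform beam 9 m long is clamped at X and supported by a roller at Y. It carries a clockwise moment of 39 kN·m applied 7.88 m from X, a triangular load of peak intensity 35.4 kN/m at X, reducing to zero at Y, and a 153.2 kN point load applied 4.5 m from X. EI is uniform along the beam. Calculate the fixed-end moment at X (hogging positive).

Release the roller at Y. Primary structure: cantilever fixed at X.
Downward deflection at the released point Y due to the loads:
  clockwise couple 39 at a = 7.88: M₀a(2L − a)/(2EI) = 1555/EI
  triangular load, peak 35.4 at the fixed end: w₀L⁴/(30EI) = 7742/EI
  point load 153.2 at a = 4.5: Pa²(3L − a)/(6EI) = 11634/EI
  δ_0 = 20931/EI
Flexibility coefficient — unit upward force at Y: δ_{YY} = L³/(3EI) = 243/EI.
Compatibility at Y: δ_0 − R_Y·δ_{YY} = 0, so R_Y = 20931/243 = 86.13 kN.
Moment equilibrium about X: M_X = Σ(load moments about X) − R_Y·L = 1206 − 86.13×9 = 431.1 kN·m.

M_X = 431.1 kN·m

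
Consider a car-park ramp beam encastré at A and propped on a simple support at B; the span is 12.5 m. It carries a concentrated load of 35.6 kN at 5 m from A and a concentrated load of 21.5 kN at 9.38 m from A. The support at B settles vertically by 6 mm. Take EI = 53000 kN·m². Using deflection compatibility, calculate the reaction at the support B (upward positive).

Take the reaction at B as the redundant and release it; the primary structure is a cantilever fixed at A.
Deflection at B on the released cantilever, summing each load's contribution:
  point load 35.6 at a = 5: Pa²(3L − a)/(6EI) = 4821/EI
  point load 21.5 at a = 9.38: Pa²(3L − a)/(6EI) = 8866/EI
  δ_0 = 13686/EI
Flexibility coefficient — unit upward force at B: δ_{BB} = L³/(3EI) = 651/EI.
With EI = 53000 kN·m²: δ_0 = 0.25823 m and δ_{BB} = 0.012284 m/kN.
Compatibility — the beam at B must follow the support down by 0.006 m: δ_0 − R_B·δ_{BB} = 0.006, so R_B = (0.25823 − 0.006)/0.012284 = 20.53 kN.

R_B = 20.53 kN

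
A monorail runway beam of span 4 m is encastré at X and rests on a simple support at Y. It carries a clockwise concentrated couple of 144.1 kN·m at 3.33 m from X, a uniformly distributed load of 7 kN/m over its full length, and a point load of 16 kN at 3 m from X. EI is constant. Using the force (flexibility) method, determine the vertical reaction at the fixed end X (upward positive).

R_X = -29.15 kN

Choose R_Y as the redundant. The primary structure is the cantilever fixed at X.
Primary-structure tip deflection at Y by superposition:
  clockwise couple 144.1 at a = 3.33: M₀a(2L − a)/(2EI) = 1120/EI
  UDL 7: wL⁴/(8EI) = 224/EI
  point load 16 at a = 3: Pa²(3L − a)/(6EI) = 216/EI
  δ_0 = 1560/EI
Flexibility coefficient — unit upward force at Y: δ_{YY} = L³/(3EI) = 21.33/EI.
Compatibility at Y: δ_0 − R_Y·δ_{YY} = 0, so R_Y = 1560/21.33 = 73.15 kN.
Vertical equilibrium: R_X = ΣP − R_Y = 44 − 73.15 = -29.15 kN.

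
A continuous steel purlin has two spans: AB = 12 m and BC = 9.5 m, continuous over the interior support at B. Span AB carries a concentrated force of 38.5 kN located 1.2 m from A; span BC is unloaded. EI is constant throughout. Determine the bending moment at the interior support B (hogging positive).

Release continuity at B by inserting a hinge; the redundant is the internal moment M_B. The primary structure is two simply-supported spans AB and BC.
Rotations at B on the released spans (each span's end-slope, ×1/EI):
  span AB: point load 38.5 at a = 1.2: Pab(L + a)/(6LEI) = 91.48/EI
  relative rotation θ_0 = (91.48 + 0)/EI = 91.48/EI
A unit hogging moment at B produces rotation L₁/(3EI) + L₂/(3EI) = 7.167/EI.
Slope continuity at B: θ_0 = M_B·7.167/EI, so M_B = 91.48/7.167 = 12.76 kN·m (hogging).

M_B = 12.76 kN·m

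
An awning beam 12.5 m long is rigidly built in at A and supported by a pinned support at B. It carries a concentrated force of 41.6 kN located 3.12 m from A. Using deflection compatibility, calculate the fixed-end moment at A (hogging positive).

Take the reaction at B as the redundant and release it; the primary structure is a cantilever fixed at A.
Primary-structure tip deflection at B by superposition:
  point load 41.6 at a = 3.12: Pa²(3L − a)/(6EI) = 2320/EI
Flexibility coefficient — unit upward force at B: δ_{BB} = L³/(3EI) = 651/EI.
Compatibility at B: δ_0 − R_B·δ_{BB} = 0, so R_B = 2320/651 = 3.564 kN.
Moment equilibrium about A: M_A = Σ(load moments about A) − R_B·L = 129.8 − 3.564×12.5 = 85.24 kN·m.

M_A = 85.24 kN·m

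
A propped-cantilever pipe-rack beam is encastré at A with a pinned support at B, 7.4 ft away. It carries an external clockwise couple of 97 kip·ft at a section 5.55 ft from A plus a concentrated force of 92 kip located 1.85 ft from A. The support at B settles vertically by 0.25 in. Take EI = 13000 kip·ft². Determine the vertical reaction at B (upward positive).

Choose R_B as the redundant. The primary structure is the cantilever fixed at A.
Downward deflection at the released point B due to the loads:
  clockwise couple 97 at a = 5.55: M₀a(2L − a)/(2EI) = 2490/EI
  point load 92 at a = 1.85: Pa²(3L − a)/(6EI) = 1068/EI
  δ_0 = 3558/EI
Tip deflection under a unit load at B: L³/(3EI) = 135.1/EI.
With EI = 13000 kip·ft²: δ_0 = 0.27368 ft and δ_{BB} = 0.01039 ft/kip.
Compatibility — the beam at B must follow the support down by 0.02083 ft: δ_0 − R_B·δ_{BB} = 0.02083, so R_B = (0.27368 − 0.02083)/0.01039 = 24.33 kip.

R_B = 24.33 kip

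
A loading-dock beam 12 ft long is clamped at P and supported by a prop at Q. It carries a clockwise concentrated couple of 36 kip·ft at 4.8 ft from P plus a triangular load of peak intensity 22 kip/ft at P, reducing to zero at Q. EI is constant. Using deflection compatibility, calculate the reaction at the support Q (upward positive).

Take the reaction at Q as the redundant and release it; the primary structure is a cantilever fixed at P.
Primary-structure tip deflection at Q by superposition:
  clockwise couple 36 at a = 4.8: M₀a(2L − a)/(2EI) = 1659/EI
  triangular load, peak 22 at the fixed end: w₀L⁴/(30EI) = 15206/EI
  δ_0 = 16865/EI
Tip deflection under a unit load at Q: L³/(3EI) = 576/EI.
Compatibility at Q: δ_0 − R_Q·δ_{QQ} = 0, so R_Q = 16865/576 = 29.28 kip.

R_Q = 29.28 kip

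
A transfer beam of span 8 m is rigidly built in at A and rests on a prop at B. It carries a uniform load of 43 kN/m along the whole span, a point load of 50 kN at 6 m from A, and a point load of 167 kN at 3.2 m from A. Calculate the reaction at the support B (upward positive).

R_B = 195.4 kN

Choose R_B as the redundant. The primary structure is the cantilever fixed at A.
Primary-structure tip deflection at B by superposition:
  UDL 43: wL⁴/(8EI) = 22016/EI
  point load 50 at a = 6: Pa²(3L − a)/(6EI) = 5400/EI
  point load 167 at a = 3.2: Pa²(3L − a)/(6EI) = 5928/EI
  δ_0 = 33344/EI
Tip deflection under a unit load at B: L³/(3EI) = 170.7/EI.
The prop prevents deflection at B: R_B = δ_0/δ_{BB} = 33344/170.7 = 195.4 kN.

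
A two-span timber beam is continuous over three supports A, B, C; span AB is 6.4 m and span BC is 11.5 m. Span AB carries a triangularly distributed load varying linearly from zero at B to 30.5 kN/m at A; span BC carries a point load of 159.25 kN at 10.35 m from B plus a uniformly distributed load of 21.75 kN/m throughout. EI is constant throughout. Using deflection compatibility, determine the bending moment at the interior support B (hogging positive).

Release continuity at B by inserting a hinge; the redundant is the internal moment M_B. The primary structure is two simply-supported spans AB and BC.
Discontinuity in slope at B on the released structure — sum the simple-span end rotations:
  span AB: triangular load, peak 30.5: 7w₀L³/(360EI) = 155.5/EI
  span BC: point load 159.25 at a = 10.35: Pab(L + b)/(6LEI) = 347.5/EI
  span BC: UDL 21.75: wL³/(24EI) = 1378/EI
  relative rotation θ_0 = (155.5 + 1726)/EI = 1881/EI
A unit hogging moment at B produces rotation L₁/(3EI) + L₂/(3EI) = 5.967/EI.
Compatibility: M_B·(L₁+L₂)/(3EI) = θ_0, giving M_B = 315.3 kN·m (hogging).

M_B = 315.3 kN·m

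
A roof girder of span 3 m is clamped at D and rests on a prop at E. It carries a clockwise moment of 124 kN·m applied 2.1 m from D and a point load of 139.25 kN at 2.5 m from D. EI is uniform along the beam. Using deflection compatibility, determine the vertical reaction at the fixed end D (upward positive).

Take the reaction at E as the redundant and release it; the primary structure is a cantilever fixed at D.
Downward deflection at the released point E due to the loads:
  clockwise couple 124 at a = 2.1: M₀a(2L − a)/(2EI) = 507.8/EI
  point load 139.25 at a = 2.5: Pa²(3L − a)/(6EI) = 942.8/EI
  δ_0 = 1451/EI
Tip deflection under a unit load at E: L³/(3EI) = 9/EI.
The prop prevents deflection at E: R_E = δ_0/δ_{EE} = 1451/9 = 161.2 kN.
Vertical equilibrium: R_D = ΣP − R_E = 139.2 − 161.2 = -21.93 kN.

R_D = -21.93 kN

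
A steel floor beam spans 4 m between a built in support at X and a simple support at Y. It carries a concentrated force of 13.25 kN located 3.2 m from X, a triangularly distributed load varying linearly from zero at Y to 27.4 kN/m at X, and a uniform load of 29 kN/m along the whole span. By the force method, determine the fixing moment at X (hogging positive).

M_X = 92.31 kN·m

Choose R_Y as the redundant. The primary structure is the cantilever fixed at X.
Free-end deflection of the primary structure under the applied loading (downward +):
  point load 13.25 at a = 3.2: Pa²(3L − a)/(6EI) = 199/EI
  triangular load, peak 27.4 at the fixed end: w₀L⁴/(30EI) = 233.8/EI
  UDL 29: wL⁴/(8EI) = 928/EI
  δ_0 = 1361/EI
Tip deflection under a unit load at Y: L³/(3EI) = 21.33/EI.
Compatibility at Y: δ_0 − R_Y·δ_{YY} = 0, so R_Y = 1361/21.33 = 63.79 kN.
Moment equilibrium about X: M_X = Σ(load moments about X) − R_Y·L = 347.5 − 63.79×4 = 92.31 kN·m.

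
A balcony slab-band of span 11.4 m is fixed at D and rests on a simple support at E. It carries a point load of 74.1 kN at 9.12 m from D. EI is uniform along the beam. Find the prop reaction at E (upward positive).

Remove the prop at E; the released (primary) structure is a cantilever built in at D.
Free-end deflection of the primary structure under the applied loading (downward +):
  point load 74.1 at a = 9.12: Pa²(3L − a)/(6EI) = 25762/EI
Flexibility coefficient — unit upward force at E: δ_{EE} = L³/(3EI) = 493.8/EI.
Compatibility at E: δ_0 − R_E·δ_{EE} = 0, so R_E = 25762/493.8 = 52.17 kN.

R_E = 52.17 kN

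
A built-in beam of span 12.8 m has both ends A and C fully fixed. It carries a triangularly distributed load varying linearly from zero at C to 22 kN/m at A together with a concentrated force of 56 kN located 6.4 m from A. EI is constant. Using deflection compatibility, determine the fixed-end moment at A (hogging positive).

Release both end moments; the primary structure is a simply-supported span AC with redundants M_A and M_C.
End rotations of the released simple span under the applied load (×1/EI):
  at A: triangular load, peak 22: w₀L³/(45EI) = 1025/EI
  at C: triangular load, peak 22: 7w₀L³/(360EI) = 897.1/EI
  at A: point load 56 at a = 6.4: Pab(L + b)/(6LEI) = 573.4/EI
  at C: point load 56 at a = 6.4: Pab(L + a)/(6LEI) = 573.4/EI
  θ_A0 = 1599/EI,  θ_C0 = 1471/EI
Flexibility coefficients: a unit moment at one end gives L/(3EI) there and L/(6EI) at the far end, so f₁₁ = f₂₂ = 4.267/EI and f₁₂ = f₂₁ = 2.133/EI.
Compatibility — zero rotation at each built-in end:
  4.267 M_A + 2.133 M_C = 1599
  2.133 M_A + 4.267 M_C = 1471
Solving the pair gives M_A = 269.8 kN·m and M_C = 209.7 kN·m (hogging).

M_A = 269.8 kN·m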